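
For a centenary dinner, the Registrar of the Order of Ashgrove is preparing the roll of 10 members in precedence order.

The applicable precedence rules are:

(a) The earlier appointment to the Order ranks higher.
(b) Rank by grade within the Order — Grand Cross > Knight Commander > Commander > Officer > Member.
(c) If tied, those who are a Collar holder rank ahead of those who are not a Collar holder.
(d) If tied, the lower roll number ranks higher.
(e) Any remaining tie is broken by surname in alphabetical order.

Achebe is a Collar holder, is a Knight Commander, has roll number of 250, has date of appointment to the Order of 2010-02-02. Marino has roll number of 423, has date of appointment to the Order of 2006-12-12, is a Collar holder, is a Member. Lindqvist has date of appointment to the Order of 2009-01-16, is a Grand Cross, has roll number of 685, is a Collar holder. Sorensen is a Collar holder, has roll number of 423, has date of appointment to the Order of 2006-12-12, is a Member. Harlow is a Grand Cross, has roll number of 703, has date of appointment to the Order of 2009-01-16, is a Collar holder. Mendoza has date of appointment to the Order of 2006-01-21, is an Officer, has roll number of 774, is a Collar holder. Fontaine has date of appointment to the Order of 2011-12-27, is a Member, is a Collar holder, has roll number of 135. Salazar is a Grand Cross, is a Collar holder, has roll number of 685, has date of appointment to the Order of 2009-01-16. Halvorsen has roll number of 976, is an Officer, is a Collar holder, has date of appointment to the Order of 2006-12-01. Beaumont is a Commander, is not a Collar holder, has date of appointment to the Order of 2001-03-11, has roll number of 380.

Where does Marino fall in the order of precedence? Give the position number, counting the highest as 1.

By date of appointment to the Order (earlier first): Beaumont (2001-03-11); then Mendoza (2006-01-21); then Halvorsen (2006-12-01); then Marino and Sorensen (both 2006-12-12); then Lindqvist, Salazar and Harlow (each 2009-01-16); then Achebe (2010-02-02); then Fontaine (2011-12-27).
Marino and Sorensen are each Member, so the next rule applies.
Marino and Sorensen are each a Collar holder, so the next rule applies.
Marino and Sorensen both have roll number 423, so the next rule applies.
Among Marino and Sorensen, alphabetically by surname: Marino before Sorensen.
Lindqvist, Salazar and Harlow are each Grand Cross, so the next rule applies.
Lindqvist, Salazar and Harlow are each a Collar holder, so the next rule applies.
Among Lindqvist, Salazar and Harlow, by roll number (lower first): Lindqvist and Salazar (685) before Harlow (703).
Among Lindqvist and Salazar, alphabetically by surname: Lindqvist before Salazar.
Order: Beaumont, Mendoza, Halvorsen, Marino, Sorensen, Lindqvist, Salazar, Harlow, Achebe, Fontaine. So position 4.

4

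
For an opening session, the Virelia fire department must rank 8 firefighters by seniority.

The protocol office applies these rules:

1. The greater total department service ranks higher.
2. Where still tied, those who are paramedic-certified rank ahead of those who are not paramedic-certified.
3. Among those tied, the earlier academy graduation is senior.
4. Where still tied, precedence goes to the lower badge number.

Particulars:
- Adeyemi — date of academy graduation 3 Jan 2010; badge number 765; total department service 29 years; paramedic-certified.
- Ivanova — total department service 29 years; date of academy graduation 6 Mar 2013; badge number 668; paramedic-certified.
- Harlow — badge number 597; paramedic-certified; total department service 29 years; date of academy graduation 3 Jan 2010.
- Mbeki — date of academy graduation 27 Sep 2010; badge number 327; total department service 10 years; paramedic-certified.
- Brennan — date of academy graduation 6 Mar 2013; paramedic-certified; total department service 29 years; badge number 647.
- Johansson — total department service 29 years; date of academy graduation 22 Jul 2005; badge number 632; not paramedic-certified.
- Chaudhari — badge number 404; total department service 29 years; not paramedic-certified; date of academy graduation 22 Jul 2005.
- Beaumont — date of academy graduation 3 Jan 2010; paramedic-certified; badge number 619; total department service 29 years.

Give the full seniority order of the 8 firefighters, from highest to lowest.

Harlow, Beaumont, Adeyemi, Brennan, Ivanova, Chaudhari, Johansson, Mbeki

By total department service (higher first): Harlow, Beaumont, Adeyemi, Brennan, Ivanova, Chaudhari and Johansson (each 29 years); then Mbeki (10 years).
Among Harlow, Beaumont, Adeyemi, Brennan, Ivanova, Chaudhari and Johansson, paramedic-certified before not paramedic-certified: Harlow, Beaumont, Adeyemi, Brennan and Ivanova (paramedic-certified) before Chaudhari and Johansson (not paramedic-certified).
Among Harlow, Beaumont, Adeyemi, Brennan and Ivanova, by date of academy graduation (earlier first): Harlow, Beaumont and Adeyemi (3 Jan 2010) before Brennan and Ivanova (6 Mar 2013).
Among Harlow, Beaumont and Adeyemi, by badge number (lower first): Harlow (597) before Beaumont (619) before Adeyemi (765).
Among Brennan and Ivanova, by badge number (lower first): Brennan (647) before Ivanova (668).
Chaudhari and Johansson both have date of academy graduation 22 Jul 2005, so the next rule applies.
Among Chaudhari and Johansson, by badge number (lower first): Chaudhari (404) before Johansson (632).
Full order: Harlow, Beaumont, Adeyemi, Brennan, Ivanova, Chaudhari, Johansson, Mbeki.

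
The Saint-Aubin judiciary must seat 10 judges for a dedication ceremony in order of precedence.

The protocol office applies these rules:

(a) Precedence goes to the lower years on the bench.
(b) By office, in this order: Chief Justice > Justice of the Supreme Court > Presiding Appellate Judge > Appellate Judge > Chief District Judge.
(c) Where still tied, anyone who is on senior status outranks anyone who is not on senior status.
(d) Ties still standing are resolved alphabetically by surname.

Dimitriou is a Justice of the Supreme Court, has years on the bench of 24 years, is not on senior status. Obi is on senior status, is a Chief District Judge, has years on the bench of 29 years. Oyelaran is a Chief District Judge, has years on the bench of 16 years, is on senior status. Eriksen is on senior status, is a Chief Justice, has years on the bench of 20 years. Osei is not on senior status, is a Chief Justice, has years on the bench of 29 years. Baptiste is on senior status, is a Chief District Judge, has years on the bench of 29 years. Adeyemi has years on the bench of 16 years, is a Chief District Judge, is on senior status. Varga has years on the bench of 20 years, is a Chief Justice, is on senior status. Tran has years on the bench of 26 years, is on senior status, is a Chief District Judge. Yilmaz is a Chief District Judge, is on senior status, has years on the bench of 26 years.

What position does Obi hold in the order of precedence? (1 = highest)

10

By years on the bench (lower first): Adeyemi and Oyelaran (both 16 years); then Eriksen and Varga (both 20 years); then Dimitriou (24 years); then Tran and Yilmaz (both 26 years); then Osei, Baptiste and Obi (each 29 years).
Adeyemi and Oyelaran are each Chief District Judge, so the next rule applies.
Adeyemi and Oyelaran are each on senior status, so the next rule applies.
Among Adeyemi and Oyelaran, alphabetically by surname: Adeyemi before Oyelaran.
Eriksen and Varga are each Chief Justice, so the next rule applies.
Eriksen and Varga are each on senior status, so the next rule applies.
Among Eriksen and Varga, alphabetically by surname: Eriksen before Varga.
Tran and Yilmaz are each Chief District Judge, so the next rule applies.
Tran and Yilmaz are each on senior status, so the next rule applies.
Among Tran and Yilmaz, alphabetically by surname: Tran before Yilmaz.
Among Osei, Baptiste and Obi, by office: Osei (Chief Justice) before Baptiste and Obi (Chief District Judge).
Baptiste and Obi are each on senior status, so the next rule applies.
Among Baptiste and Obi, alphabetically by surname: Baptiste before Obi.
Order: Adeyemi, Oyelaran, Eriksen, Varga, Dimitriou, Tran, Yilmaz, Osei, Baptiste, Obi. So position 10.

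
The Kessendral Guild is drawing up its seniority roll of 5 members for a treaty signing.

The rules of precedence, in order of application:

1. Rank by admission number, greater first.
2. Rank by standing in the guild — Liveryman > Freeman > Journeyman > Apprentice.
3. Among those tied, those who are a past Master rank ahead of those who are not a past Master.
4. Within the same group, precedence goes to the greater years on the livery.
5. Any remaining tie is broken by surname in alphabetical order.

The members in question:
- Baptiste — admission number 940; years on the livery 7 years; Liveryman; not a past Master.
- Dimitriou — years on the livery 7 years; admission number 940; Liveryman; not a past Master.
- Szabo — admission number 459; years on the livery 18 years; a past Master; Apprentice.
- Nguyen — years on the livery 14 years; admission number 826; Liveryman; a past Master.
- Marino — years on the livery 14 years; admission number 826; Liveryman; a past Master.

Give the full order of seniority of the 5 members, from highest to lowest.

By admission number (higher first): Baptiste and Dimitriou (both 940); then Marino and Nguyen (both 826); then Szabo (459).
Baptiste and Dimitriou are each Liveryman, so the next rule applies.
Baptiste and Dimitriou are each not a past Master, so the next rule applies.
Baptiste and Dimitriou both have years on the livery 7 years, so the next rule applies.
Among Baptiste and Dimitriou, alphabetically by surname: Baptiste before Dimitriou.
Marino and Nguyen are each Liveryman, so the next rule applies.
Marino and Nguyen are each a past Master, so the next rule applies.
Marino and Nguyen both have years on the livery 14 years, so the next rule applies.
Among Marino and Nguyen, alphabetically by surname: Marino before Nguyen.
Full order: Baptiste, Dimitriou, Marino, Nguyen, Szabo.

Baptiste, Dimitriou, Marino, Nguyen, Szabo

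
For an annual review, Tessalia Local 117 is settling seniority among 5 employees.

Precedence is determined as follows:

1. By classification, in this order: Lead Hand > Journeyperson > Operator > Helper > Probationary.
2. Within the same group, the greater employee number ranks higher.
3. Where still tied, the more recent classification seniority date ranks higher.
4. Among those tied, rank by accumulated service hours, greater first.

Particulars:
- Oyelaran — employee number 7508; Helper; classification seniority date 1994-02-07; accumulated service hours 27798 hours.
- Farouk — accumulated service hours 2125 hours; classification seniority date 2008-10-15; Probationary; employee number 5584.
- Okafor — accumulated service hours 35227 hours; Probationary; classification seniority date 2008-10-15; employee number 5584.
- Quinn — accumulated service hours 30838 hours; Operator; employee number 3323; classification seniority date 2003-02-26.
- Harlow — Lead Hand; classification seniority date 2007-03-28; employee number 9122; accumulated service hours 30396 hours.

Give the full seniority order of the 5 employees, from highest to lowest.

Harlow, Quinn, Oyelaran, Okafor, Farouk

By classification: Harlow (Lead Hand); then Quinn (Operator); then Oyelaran (Helper); then Okafor and Farouk (Probationary).
Okafor and Farouk both have employee number 5584, so the next rule applies.
Okafor and Farouk both have classification seniority date 2008-10-15, so the next rule applies.
Among Okafor and Farouk, by accumulated service hours (higher first): Okafor (35227 hours) before Farouk (2125 hours).
Full order: Harlow, Quinn, Oyelaran, Okafor, Farouk.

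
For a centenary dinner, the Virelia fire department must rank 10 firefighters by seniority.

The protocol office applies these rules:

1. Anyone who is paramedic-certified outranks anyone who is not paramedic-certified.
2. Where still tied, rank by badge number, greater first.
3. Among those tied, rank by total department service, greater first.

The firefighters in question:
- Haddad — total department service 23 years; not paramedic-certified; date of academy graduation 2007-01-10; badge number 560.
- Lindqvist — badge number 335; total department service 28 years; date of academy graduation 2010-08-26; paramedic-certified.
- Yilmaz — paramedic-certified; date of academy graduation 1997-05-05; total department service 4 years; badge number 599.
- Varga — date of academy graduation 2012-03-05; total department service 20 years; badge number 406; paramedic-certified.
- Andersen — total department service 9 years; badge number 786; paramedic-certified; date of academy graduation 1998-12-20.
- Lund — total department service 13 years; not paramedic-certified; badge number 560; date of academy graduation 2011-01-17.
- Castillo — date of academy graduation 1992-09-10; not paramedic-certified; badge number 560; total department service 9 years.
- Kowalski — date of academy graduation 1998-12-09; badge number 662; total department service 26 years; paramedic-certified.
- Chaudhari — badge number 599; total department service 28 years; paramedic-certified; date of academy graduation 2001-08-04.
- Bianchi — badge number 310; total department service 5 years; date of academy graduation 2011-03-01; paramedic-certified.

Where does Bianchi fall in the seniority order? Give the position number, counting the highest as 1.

By the first rule: Andersen, Kowalski, Chaudhari, Yilmaz, Varga, Lindqvist and Bianchi (each paramedic-certified); then Haddad, Lund and Castillo (each not paramedic-certified).
Among Andersen, Kowalski, Chaudhari, Yilmaz, Varga, Lindqvist and Bianchi, by badge number (higher first): Andersen (786) before Kowalski (662) before Chaudhari and Yilmaz (599) before Varga (406) before Lindqvist (335) before Bianchi (310).
Among Chaudhari and Yilmaz, by total department service (higher first): Chaudhari (28 years) before Yilmaz (4 years).
Haddad, Lund and Castillo all have badge number 560, so the next rule applies.
Among Haddad, Lund and Castillo, by total department service (higher first): Haddad (23 years) before Lund (13 years) before Castillo (9 years).
Order: Andersen, Kowalski, Chaudhari, Yilmaz, Varga, Lindqvist, Bianchi, Haddad, Lund, Castillo. So position 7.

7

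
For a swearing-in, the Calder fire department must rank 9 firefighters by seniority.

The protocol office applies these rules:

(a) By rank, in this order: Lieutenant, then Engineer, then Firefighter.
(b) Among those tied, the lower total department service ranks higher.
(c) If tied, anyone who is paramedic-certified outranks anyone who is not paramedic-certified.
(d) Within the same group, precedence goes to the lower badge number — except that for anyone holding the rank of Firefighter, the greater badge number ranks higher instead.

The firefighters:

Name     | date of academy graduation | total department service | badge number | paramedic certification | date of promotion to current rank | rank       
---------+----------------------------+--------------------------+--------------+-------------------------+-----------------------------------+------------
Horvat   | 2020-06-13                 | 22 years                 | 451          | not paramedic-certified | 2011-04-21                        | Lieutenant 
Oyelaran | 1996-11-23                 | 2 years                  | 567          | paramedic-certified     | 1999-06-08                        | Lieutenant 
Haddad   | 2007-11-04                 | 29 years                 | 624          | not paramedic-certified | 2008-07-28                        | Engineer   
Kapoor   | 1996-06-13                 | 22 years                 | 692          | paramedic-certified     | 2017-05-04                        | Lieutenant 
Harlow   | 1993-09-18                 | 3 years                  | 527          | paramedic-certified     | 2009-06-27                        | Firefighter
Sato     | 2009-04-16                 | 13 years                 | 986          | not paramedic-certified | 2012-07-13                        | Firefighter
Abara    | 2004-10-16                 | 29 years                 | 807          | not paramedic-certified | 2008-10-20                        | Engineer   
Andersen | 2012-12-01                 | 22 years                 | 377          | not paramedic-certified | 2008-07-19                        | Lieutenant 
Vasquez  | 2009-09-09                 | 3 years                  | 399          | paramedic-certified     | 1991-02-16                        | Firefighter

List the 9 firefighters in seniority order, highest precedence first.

Oyelaran, Kapoor, Andersen, Horvat, Haddad, Abara, Harlow, Vasquez, Sato

By rank: Oyelaran, Kapoor, Andersen and Horvat (Lieutenant); then Haddad and Abara (Engineer); then Harlow, Vasquez and Sato (Firefighter).
Among Oyelaran, Kapoor, Andersen and Horvat, by total department service (lower first): Oyelaran (2 years) before Kapoor, Andersen and Horvat (22 years).
Among Kapoor, Andersen and Horvat, paramedic-certified before not paramedic-certified: Kapoor (paramedic-certified) before Andersen and Horvat (not paramedic-certified).
Among Andersen and Horvat, by badge number (lower first): Andersen (377) before Horvat (451).
Haddad and Abara both have total department service 29 years, so the next rule applies.
Haddad and Abara are each not paramedic-certified, so the next rule applies.
Among Haddad and Abara, by badge number (lower first): Haddad (624) before Abara (807).
Among Harlow, Vasquez and Sato, by total department service (lower first): Harlow and Vasquez (3 years) before Sato (13 years).
Harlow and Vasquez are each paramedic-certified, so the next rule applies.
Among Harlow and Vasquez, by badge number (higher first) (reversed rule for this group): Harlow (527) before Vasquez (399).
Full order: Oyelaran, Kapoor, Andersen, Horvat, Haddad, Abara, Harlow, Vasquez, Sato.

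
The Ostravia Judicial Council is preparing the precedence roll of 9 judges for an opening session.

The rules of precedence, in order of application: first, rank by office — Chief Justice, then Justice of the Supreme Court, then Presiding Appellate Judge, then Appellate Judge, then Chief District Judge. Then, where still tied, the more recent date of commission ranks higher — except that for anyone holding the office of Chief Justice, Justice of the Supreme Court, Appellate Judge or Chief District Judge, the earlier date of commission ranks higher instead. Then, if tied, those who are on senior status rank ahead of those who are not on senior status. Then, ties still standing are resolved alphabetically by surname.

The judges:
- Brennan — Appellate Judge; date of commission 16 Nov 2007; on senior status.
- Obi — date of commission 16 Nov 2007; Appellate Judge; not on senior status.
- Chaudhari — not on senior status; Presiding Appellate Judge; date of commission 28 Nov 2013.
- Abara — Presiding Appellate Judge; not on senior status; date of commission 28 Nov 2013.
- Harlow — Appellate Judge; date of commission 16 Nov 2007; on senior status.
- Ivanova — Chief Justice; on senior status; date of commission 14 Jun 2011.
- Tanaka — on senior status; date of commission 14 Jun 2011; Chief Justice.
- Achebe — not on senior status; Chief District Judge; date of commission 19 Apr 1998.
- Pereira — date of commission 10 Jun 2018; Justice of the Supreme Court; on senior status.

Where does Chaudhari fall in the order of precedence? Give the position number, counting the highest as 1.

By office: Ivanova and Tanaka (Chief Justice); then Pereira (Justice of the Supreme Court); then Abara and Chaudhari (Presiding Appellate Judge); then Brennan, Harlow and Obi (Appellate Judge); then Achebe (Chief District Judge).
Ivanova and Tanaka both have date of commission 14 Jun 2011, so the next rule applies.
Ivanova and Tanaka are each on senior status, so the next rule applies.
Among Ivanova and Tanaka, alphabetically by surname: Ivanova before Tanaka.
Abara and Chaudhari both have date of commission 28 Nov 2013, so the next rule applies.
Abara and Chaudhari are each not on senior status, so the next rule applies.
Among Abara and Chaudhari, alphabetically by surname: Abara before Chaudhari.
Brennan, Harlow and Obi all have date of commission 16 Nov 2007, so the next rule applies.
Among Brennan, Harlow and Obi, on senior status before not on senior status: Brennan and Harlow (on senior status) before Obi (not on senior status).
Among Brennan and Harlow, alphabetically by surname: Brennan before Harlow.
Order: Ivanova, Tanaka, Pereira, Abara, Chaudhari, Brennan, Harlow, Obi, Achebe. So position 5.

5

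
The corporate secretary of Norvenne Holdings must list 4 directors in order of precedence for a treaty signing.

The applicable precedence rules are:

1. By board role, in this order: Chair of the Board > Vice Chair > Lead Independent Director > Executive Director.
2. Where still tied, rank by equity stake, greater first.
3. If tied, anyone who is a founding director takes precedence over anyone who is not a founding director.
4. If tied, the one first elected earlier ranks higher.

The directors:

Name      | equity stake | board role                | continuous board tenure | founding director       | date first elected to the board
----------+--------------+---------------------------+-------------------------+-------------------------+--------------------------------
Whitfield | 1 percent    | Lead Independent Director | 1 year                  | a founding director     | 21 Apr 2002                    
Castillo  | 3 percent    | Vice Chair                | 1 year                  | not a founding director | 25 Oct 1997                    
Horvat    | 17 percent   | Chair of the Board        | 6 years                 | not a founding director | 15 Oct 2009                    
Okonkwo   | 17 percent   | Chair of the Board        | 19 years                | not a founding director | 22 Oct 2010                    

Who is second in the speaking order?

Okonkwo

By board role: Horvat and Okonkwo (Chair of the Board); then Castillo (Vice Chair); then Whitfield (Lead Independent Director).
Horvat and Okonkwo both have equity stake 17 percent, so the next rule applies.
Horvat and Okonkwo are each not a founding director, so the next rule applies.
Among Horvat and Okonkwo, by date first elected to the board (earlier first): Horvat (15 Oct 2009) before Okonkwo (22 Oct 2010).
Order: Horvat, Okonkwo, Castillo, Whitfield.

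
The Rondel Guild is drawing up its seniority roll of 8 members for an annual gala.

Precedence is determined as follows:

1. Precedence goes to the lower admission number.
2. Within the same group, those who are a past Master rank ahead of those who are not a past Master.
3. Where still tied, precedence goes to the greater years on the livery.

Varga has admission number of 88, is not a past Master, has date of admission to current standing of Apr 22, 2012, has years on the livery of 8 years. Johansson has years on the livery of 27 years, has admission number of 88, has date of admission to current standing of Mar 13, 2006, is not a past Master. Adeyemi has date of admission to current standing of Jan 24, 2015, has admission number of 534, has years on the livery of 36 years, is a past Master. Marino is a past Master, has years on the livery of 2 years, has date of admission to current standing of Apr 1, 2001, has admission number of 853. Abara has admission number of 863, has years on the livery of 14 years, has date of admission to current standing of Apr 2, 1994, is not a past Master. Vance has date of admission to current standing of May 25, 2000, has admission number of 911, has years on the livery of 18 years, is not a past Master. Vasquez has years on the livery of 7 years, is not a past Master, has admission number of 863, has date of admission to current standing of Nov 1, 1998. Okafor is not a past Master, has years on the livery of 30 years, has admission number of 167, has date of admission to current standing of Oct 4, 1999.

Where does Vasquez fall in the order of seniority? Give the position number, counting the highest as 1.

By admission number (lower first): Johansson and Varga (both 88); then Okafor (167); then Adeyemi (534); then Marino (853); then Abara and Vasquez (both 863); then Vance (911).
Johansson and Varga are each not a past Master, so the next rule applies.
Among Johansson and Varga, by years on the livery (higher first): Johansson (27 years) before Varga (8 years).
Abara and Vasquez are each not a past Master, so the next rule applies.
Among Abara and Vasquez, by years on the livery (higher first): Abara (14 years) before Vasquez (7 years).
Order: Johansson, Varga, Okafor, Adeyemi, Marino, Abara, Vasquez, Vance. So position 7.

7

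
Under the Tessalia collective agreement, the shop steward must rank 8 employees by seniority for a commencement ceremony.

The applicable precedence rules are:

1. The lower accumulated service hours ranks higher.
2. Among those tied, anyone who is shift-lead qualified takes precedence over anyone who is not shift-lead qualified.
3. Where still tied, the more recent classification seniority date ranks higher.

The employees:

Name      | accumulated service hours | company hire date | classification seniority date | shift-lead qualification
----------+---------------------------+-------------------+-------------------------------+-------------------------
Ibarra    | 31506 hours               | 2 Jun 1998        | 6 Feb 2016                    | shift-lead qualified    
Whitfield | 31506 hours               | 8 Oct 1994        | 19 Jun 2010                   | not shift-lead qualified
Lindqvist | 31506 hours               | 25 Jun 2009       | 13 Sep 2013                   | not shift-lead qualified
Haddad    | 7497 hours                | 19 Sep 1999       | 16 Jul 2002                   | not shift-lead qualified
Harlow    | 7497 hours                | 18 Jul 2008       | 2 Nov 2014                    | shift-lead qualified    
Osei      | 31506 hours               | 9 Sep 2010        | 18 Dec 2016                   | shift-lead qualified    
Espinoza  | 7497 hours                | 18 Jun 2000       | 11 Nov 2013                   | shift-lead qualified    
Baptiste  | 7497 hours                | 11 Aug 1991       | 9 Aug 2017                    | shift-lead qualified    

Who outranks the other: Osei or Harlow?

By accumulated service hours (lower first): Baptiste, Harlow, Espinoza and Haddad (each 7497 hours); then Osei, Ibarra, Lindqvist and Whitfield (each 31506 hours).
Among Baptiste, Harlow, Espinoza and Haddad, shift-lead qualified before not shift-lead qualified: Baptiste, Harlow and Espinoza (shift-lead qualified) before Haddad (not shift-lead qualified).
Among Baptiste, Harlow and Espinoza, by classification seniority date (later first): Baptiste (9 Aug 2017) before Harlow (2 Nov 2014) before Espinoza (11 Nov 2013).
Among Osei, Ibarra, Lindqvist and Whitfield, shift-lead qualified before not shift-lead qualified: Osei and Ibarra (shift-lead qualified) before Lindqvist and Whitfield (not shift-lead qualified).
Among Osei and Ibarra, by classification seniority date (later first): Osei (18 Dec 2016) before Ibarra (6 Feb 2016).
Among Lindqvist and Whitfield, by classification seniority date (later first): Lindqvist (13 Sep 2013) before Whitfield (19 Jun 2010).
So Harlow takes precedence.

Harlow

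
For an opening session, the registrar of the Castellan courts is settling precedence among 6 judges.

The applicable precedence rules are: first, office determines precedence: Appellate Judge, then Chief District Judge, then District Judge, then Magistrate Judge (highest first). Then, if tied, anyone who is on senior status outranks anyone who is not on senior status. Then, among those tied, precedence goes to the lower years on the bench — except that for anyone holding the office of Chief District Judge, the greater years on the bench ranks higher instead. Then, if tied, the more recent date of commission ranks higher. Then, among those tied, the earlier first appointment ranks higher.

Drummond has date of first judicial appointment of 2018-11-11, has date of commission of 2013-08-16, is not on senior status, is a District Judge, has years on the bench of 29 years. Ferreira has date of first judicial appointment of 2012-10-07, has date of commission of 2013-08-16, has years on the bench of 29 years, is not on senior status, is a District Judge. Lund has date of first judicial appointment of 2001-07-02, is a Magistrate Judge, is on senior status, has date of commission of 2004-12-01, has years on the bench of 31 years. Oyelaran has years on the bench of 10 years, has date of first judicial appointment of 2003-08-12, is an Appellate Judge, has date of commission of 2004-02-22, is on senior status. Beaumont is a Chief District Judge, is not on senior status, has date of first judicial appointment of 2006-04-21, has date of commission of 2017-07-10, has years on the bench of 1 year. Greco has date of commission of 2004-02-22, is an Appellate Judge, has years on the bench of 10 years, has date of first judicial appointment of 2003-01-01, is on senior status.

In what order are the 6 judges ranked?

By office: Greco and Oyelaran (Appellate Judge); then Beaumont (Chief District Judge); then Ferreira and Drummond (District Judge); then Lund (Magistrate Judge).
Greco and Oyelaran are each on senior status, so the next rule applies.
Greco and Oyelaran both have years on the bench 10 years, so the next rule applies.
Greco and Oyelaran both have date of commission 2004-02-22, so the next rule applies.
Among Greco and Oyelaran, by date of first judicial appointment (earlier first): Greco (2003-01-01) before Oyelaran (2003-08-12).
Ferreira and Drummond are each not on senior status, so the next rule applies.
Ferreira and Drummond both have years on the bench 29 years, so the next rule applies.
Ferreira and Drummond both have date of commission 2013-08-16, so the next rule applies.
Among Ferreira and Drummond, by date of first judicial appointment (earlier first): Ferreira (2012-10-07) before Drummond (2018-11-11).
Full order: Greco, Oyelaran, Beaumont, Ferreira, Drummond, Lund.

Greco, Oyelaran, Beaumont, Ferreira, Drummond, Lund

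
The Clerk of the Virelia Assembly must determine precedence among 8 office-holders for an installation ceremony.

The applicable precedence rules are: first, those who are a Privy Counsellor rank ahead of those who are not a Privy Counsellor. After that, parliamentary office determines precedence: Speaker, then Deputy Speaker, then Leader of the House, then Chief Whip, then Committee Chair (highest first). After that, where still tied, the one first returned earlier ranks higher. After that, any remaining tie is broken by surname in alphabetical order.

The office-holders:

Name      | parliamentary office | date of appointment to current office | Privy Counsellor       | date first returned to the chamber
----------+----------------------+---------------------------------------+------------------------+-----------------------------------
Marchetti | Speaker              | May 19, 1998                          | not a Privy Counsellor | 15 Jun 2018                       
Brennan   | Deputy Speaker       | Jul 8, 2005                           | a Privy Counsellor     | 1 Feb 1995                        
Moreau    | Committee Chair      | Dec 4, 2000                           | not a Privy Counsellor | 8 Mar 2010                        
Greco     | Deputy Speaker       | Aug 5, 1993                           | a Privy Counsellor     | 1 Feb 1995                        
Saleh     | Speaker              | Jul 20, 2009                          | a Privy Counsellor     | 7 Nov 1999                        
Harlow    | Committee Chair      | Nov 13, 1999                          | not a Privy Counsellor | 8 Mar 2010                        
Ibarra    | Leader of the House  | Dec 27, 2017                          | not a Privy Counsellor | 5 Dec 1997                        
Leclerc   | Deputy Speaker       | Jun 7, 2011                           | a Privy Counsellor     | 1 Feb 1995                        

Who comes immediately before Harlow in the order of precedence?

Ibarra

By the first rule: Saleh, Brennan, Greco and Leclerc (each a Privy Counsellor); then Marchetti, Ibarra, Harlow and Moreau (each not a Privy Counsellor).
Among Saleh, Brennan, Greco and Leclerc, by parliamentary office: Saleh (Speaker) before Brennan, Greco and Leclerc (Deputy Speaker).
Brennan, Greco and Leclerc all have date first returned to the chamber 1 Feb 1995, so the next rule applies.
Among Brennan, Greco and Leclerc, alphabetically by surname: Brennan before Greco before Leclerc.
Among Marchetti, Ibarra, Harlow and Moreau, by parliamentary office: Marchetti (Speaker) before Ibarra (Leader of the House) before Harlow and Moreau (Committee Chair).
Harlow and Moreau both have date first returned to the chamber 8 Mar 2010, so the next rule applies.
Among Harlow and Moreau, alphabetically by surname: Harlow before Moreau.
Order: Saleh, Brennan, Greco, Leclerc, Marchetti, Ibarra, Harlow, Moreau.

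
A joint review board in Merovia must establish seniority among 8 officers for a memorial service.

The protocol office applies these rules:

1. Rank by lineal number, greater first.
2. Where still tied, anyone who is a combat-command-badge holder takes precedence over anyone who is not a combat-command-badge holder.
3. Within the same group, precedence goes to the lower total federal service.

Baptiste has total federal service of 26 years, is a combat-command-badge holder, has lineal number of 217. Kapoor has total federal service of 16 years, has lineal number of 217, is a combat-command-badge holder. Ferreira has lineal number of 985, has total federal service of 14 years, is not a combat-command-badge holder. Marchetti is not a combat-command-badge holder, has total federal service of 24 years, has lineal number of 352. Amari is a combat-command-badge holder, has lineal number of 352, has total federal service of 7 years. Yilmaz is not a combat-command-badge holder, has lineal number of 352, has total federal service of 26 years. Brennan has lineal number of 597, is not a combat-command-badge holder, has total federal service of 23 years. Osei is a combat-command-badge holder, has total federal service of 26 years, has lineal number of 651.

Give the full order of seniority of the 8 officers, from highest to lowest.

By lineal number (higher first): Ferreira (985); then Osei (651); then Brennan (597); then Amari, Marchetti and Yilmaz (each 352); then Kapoor and Baptiste (both 217).
Among Amari, Marchetti and Yilmaz, a combat-command-badge holder before not a combat-command-badge holder: Amari (a combat-command-badge holder) before Marchetti and Yilmaz (not a combat-command-badge holder).
Among Marchetti and Yilmaz, by total federal service (lower first): Marchetti (24 years) before Yilmaz (26 years).
Kapoor and Baptiste are each a combat-command-badge holder, so the next rule applies.
Among Kapoor and Baptiste, by total federal service (lower first): Kapoor (16 years) before Baptiste (26 years).
Full order: Ferreira, Osei, Brennan, Amari, Marchetti, Yilmaz, Kapoor, Baptiste.

Ferreira, Osei, Brennan, Amari, Marchetti, Yilmaz, Kapoor, Baptiste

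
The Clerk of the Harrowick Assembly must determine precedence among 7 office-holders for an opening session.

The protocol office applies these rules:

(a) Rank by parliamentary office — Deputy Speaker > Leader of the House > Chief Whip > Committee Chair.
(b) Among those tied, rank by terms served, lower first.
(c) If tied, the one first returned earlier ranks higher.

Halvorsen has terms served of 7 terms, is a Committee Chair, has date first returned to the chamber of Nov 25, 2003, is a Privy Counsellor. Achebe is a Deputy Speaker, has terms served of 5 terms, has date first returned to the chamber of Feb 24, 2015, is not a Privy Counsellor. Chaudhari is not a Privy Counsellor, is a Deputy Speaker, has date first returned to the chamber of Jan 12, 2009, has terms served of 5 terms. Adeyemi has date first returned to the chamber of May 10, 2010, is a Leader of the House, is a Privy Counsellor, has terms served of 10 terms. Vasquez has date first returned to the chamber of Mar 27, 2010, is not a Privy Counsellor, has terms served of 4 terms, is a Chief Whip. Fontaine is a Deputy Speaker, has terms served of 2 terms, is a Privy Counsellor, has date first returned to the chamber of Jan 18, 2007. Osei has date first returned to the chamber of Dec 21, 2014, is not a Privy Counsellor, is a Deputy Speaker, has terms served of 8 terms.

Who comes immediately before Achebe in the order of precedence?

Chaudhari

By parliamentary office: Fontaine, Chaudhari, Achebe and Osei (Deputy Speaker); then Adeyemi (Leader of the House); then Vasquez (Chief Whip); then Halvorsen (Committee Chair).
Among Fontaine, Chaudhari, Achebe and Osei, by terms served (lower first): Fontaine (2 terms) before Chaudhari and Achebe (5 terms) before Osei (8 terms).
Among Chaudhari and Achebe, by date first returned to the chamber (earlier first): Chaudhari (Jan 12, 2009) before Achebe (Feb 24, 2015).
Order: Fontaine, Chaudhari, Achebe, Osei, Adeyemi, Vasquez, Halvorsen.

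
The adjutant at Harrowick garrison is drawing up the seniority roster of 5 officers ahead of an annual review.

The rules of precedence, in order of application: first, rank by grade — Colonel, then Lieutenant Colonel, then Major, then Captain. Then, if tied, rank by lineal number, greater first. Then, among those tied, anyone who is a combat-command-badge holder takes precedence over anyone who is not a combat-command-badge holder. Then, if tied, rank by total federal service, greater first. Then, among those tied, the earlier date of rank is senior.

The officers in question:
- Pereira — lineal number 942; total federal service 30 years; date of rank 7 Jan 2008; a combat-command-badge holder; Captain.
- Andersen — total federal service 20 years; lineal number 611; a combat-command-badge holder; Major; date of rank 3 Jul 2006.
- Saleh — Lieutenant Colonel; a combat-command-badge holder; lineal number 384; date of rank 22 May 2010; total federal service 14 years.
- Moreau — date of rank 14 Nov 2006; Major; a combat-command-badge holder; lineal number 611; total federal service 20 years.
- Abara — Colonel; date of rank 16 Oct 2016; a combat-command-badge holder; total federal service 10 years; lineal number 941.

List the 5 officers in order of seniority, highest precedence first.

By grade: Abara (Colonel); then Saleh (Lieutenant Colonel); then Andersen and Moreau (Major); then Pereira (Captain).
Andersen and Moreau both have lineal number 611, so the next rule applies.
Andersen and Moreau are each a combat-command-badge holder, so the next rule applies.
Andersen and Moreau both have total federal service 20 years, so the next rule applies.
Among Andersen and Moreau, by date of rank (earlier first): Andersen (3 Jul 2006) before Moreau (14 Nov 2006).
Full order: Abara, Saleh, Andersen, Moreau, Pereira.

Abara, Saleh, Andersen, Moreau, Pereira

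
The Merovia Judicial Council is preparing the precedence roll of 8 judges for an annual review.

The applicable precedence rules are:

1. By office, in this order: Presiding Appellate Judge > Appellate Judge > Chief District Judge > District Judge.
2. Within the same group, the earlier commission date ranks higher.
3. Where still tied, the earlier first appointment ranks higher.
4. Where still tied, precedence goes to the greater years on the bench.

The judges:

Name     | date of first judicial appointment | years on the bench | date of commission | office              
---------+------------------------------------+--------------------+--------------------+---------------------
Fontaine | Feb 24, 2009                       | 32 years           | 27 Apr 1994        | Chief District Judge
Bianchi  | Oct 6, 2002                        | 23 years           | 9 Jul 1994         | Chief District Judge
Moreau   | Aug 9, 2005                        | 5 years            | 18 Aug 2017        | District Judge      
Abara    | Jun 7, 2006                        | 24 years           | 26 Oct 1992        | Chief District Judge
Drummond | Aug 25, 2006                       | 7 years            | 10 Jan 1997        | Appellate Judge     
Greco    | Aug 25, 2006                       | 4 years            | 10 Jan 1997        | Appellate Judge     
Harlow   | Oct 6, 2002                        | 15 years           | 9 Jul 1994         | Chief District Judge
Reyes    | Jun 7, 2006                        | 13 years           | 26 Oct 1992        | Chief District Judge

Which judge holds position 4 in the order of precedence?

By office: Drummond and Greco (Appellate Judge); then Abara, Reyes, Fontaine, Bianchi and Harlow (Chief District Judge); then Moreau (District Judge).
Drummond and Greco both have date of commission 10 Jan 1997, so the next rule applies.
Drummond and Greco both have date of first judicial appointment Aug 25, 2006, so the next rule applies.
Among Drummond and Greco, by years on the bench (higher first): Drummond (7 years) before Greco (4 years).
Among Abara, Reyes, Fontaine, Bianchi and Harlow, by date of commission (earlier first): Abara and Reyes (26 Oct 1992) before Fontaine (27 Apr 1994) before Bianchi and Harlow (9 Jul 1994).
Abara and Reyes both have date of first judicial appointment Jun 7, 2006, so the next rule applies.
Among Abara and Reyes, by years on the bench (higher first): Abara (24 years) before Reyes (13 years).
Bianchi and Harlow both have date of first judicial appointment Oct 6, 2002, so the next rule applies.
Among Bianchi and Harlow, by years on the bench (higher first): Bianchi (23 years) before Harlow (15 years).
Order: Drummond, Greco, Abara, Reyes, Fontaine, Bianchi, Harlow, Moreau.

Reyes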